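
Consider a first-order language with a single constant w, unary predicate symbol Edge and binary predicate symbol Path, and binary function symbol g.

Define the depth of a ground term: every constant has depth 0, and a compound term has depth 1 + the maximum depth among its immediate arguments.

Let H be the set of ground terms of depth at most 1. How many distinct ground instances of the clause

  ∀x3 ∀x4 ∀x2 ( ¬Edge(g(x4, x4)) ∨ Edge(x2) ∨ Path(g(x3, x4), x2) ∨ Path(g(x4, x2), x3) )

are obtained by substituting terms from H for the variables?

8

Ground terms of depth ≤ 1:
  If N_k denotes the number of depth-≤k ground terms, the 1 constant gives N_0 = 1, and each function symbol of arity r contributes N_{k-1}^r new terms at level k: N_k = 1 + N_{k-1}^2.
  N_0 = 1
  N_1 = 1 + 1^2 = 2
  Explicitly: w, g(w, w).
So there are 2 ground terms available for substitution.
There are 3 variables to instantiate (x3, x4, x2), each occurring in at least one literal, so different choices give different ground instances.
Number of ground instances = 2^3 = 8.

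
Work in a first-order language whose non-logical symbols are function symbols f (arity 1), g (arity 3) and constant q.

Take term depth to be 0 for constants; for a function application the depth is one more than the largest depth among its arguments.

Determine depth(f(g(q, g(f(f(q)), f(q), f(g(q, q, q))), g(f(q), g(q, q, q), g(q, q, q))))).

depth(f(q)) = 1 + depth(q) = 1 + 0 = 1
depth(f(f(q))) = 1 + depth(f(q)) = 1 + 1 = 2
depth(g(q, q, q)) = 1 + max(0, 0, 0) = 1
depth(f(g(q, q, q))) = 1 + depth(g(q, q, q)) = 1 + 1 = 2
depth(g(f(f(q)), f(q), f(g(q, q, q)))) = 1 + max(2, 1, 2) = 3
depth(g(f(q), g(q, q, q), g(q, q, q))) = 1 + max(1, 1, 1) = 2
depth(g(q, g(f(f(q)), f(q), f(g(q, q, q))), g(f(q), g(q, q, q), g(q, q, q)))) = 1 + max(0, 3, 2) = 4
depth(f(g(q, g(f(f(q)), f(q), f(g(q, q, q))), g(f(q), g(q, q, q), g(q, q, q))))) = 1 + depth(g(q, g(f(f(q)), f(q), f(g(q, q, q))), g(f(q), g(q, q, q), g(q, q, q)))) = 1 + 4 = 5

5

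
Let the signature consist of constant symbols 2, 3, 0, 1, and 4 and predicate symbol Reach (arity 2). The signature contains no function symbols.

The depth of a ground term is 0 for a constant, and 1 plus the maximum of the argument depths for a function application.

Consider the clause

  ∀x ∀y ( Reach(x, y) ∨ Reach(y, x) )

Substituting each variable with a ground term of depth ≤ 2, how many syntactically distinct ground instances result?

25

Ground terms of depth ≤ 2:
  With no function symbols every ground term is a constant, so there are exactly 5 ground terms at every depth bound.
  N_0 = 5
  N_1 = 5
  N_2 = 5
  Explicitly: 2, 3, 0, 1, 4.
So there are 5 ground terms available for substitution.
The body mentions every one of the 2 quantified variables; since ground terms form a free algebra, no two substitutions collapse to the same formula.
Number of ground instances = 5^2 = 25.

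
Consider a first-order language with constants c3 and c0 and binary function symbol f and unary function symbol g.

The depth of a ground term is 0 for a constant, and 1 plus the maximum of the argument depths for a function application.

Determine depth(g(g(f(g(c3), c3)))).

depth(g(c3)) = 1 + depth(c3) = 1 + 0 = 1
depth(f(g(c3), c3)) = 1 + max(1, 0) = 2
depth(g(f(g(c3), c3))) = 1 + depth(f(g(c3), c3)) = 1 + 2 = 3
depth(g(g(f(g(c3), c3)))) = 1 + depth(g(f(g(c3), c3))) = 1 + 3 = 4

4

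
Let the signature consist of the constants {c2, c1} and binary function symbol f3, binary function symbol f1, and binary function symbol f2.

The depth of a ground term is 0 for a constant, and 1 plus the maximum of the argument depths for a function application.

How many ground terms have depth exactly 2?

Let N_k count ground terms of depth at most k. Each non-constant term of depth ≤ k is some function symbol applied to depth-≤(k−1) arguments, giving N_k = 2 + N_{k-1}^2 + N_{k-1}^2 + N_{k-1}^2.
N_0 = 2
N_1 = 2 + 2^2 + 2^2 + 2^2 = 14
N_2 = 2 + 14^2 + 14^2 + 14^2 = 590
Terms of depth exactly 2: N_2 − N_1 = 590 − 14 = 576.

576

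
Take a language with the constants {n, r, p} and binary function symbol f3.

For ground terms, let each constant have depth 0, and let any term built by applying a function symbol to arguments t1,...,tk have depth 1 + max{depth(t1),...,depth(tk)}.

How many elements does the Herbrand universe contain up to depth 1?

Let N_k = |{terms of depth ≤ k}|. Then N_0 = 3 and N_k = 3 + N_{k-1}^2 for k ≥ 1 (one summand per function symbol, arity giving the exponent).
N_0 = 3
N_1 = 3 + 3^2 = 12

12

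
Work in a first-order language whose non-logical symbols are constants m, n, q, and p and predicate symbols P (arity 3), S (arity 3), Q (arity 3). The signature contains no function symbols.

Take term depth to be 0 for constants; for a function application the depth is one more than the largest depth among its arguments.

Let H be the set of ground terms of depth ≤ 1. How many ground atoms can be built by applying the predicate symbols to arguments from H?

First count ground terms of depth ≤ 1.
With no function symbols every ground term is a constant, so there are exactly 4 ground terms at every depth bound.
N_0 = 4
N_1 = 4
Explicitly: m, n, q, p.
So |H| = 4.
Each predicate of arity r yields |H|^r ground atoms (one per choice of an r-tuple from H):
  P: 4^3 = 64;  S: 4^3 = 64;  Q: 4^3 = 64
Total ground atoms: 64 + 64 + 64 = 192.

192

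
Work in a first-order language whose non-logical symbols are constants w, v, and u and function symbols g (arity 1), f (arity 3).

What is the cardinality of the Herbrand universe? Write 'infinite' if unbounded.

The signature has at least one function symbol (g, arity 1) and at least one constant (w).
Iterating g gives infinitely many distinct ground terms: w, g(w), g(g(w)), ...
So the Herbrand universe is infinite.

infinite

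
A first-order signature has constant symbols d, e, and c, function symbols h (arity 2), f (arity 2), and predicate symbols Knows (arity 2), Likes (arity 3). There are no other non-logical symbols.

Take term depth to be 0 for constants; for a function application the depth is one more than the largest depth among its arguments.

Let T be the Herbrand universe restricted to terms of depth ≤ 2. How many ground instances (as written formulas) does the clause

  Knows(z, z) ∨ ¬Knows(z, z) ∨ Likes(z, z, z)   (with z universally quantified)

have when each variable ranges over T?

885

Ground terms of depth ≤ 2:
  Let N_k = |{terms of depth ≤ k}|. Then N_0 = 3 and N_k = 3 + N_{k-1}^2 + N_{k-1}^2 for k ≥ 1 (one summand per function symbol, arity giving the exponent).
  N_0 = 3
  N_1 = 3 + 3^2 + 3^2 = 21
  N_2 = 3 + 21^2 + 21^2 = 885
So there are 885 ground terms available for substitution.
The body mentions the single quantified variable z; since ground terms form a free algebra, no two substitutions collapse to the same formula.
Number of ground instances = 885.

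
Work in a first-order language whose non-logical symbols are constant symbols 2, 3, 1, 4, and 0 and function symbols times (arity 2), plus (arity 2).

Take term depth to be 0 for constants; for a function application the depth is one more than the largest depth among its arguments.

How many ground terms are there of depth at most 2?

Write N_k for the number of ground terms of depth ≤ k. A term of depth ≤ k is either a constant or a function symbol applied to arguments of depth ≤ k−1, so N_k = 5 + N_{k-1}^2 + N_{k-1}^2.
N_0 = 5
N_1 = 5 + 5^2 + 5^2 = 55
N_2 = 5 + 55^2 + 55^2 = 6055

6055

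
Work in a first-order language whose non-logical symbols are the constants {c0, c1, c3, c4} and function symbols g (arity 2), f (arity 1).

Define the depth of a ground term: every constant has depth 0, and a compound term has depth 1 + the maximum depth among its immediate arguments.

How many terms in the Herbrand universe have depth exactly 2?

580

Let N_k = |{terms of depth ≤ k}|. Then N_0 = 4 and N_k = 4 + N_{k-1}^2 + N_{k-1} for k ≥ 1 (one summand per function symbol, arity giving the exponent).
N_0 = 4
N_1 = 4 + 4^2 + 4 = 24
N_2 = 4 + 24^2 + 24 = 604
Terms of depth exactly 2: N_2 − N_1 = 604 − 24 = 580.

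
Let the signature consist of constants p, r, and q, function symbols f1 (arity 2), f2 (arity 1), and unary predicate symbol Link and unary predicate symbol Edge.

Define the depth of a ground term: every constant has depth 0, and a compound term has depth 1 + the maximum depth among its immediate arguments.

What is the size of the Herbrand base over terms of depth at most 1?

30

First count ground terms of depth ≤ 1.
Write N_k for the number of ground terms of depth ≤ k. A term of depth ≤ k is either a constant or a function symbol applied to arguments of depth ≤ k−1, so N_k = 3 + N_{k-1}^2 + N_{k-1}.
N_0 = 3
N_1 = 3 + 3^2 + 3 = 15
So |H| = 15.
A ground atom is a predicate applied to a tuple of terms from H, so the count is the sum over predicates of |H|^arity:
  Link: 15;  Edge: 15
Total ground atoms: 15 + 15 = 30.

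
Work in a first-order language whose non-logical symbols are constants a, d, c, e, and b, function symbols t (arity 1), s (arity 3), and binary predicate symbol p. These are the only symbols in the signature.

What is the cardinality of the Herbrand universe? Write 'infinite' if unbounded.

The signature has at least one function symbol (t, arity 1) and at least one constant (a).
Iterating t gives infinitely many distinct ground terms: a, t(a), t(t(a)), ...
So the Herbrand universe is infinite.

infinite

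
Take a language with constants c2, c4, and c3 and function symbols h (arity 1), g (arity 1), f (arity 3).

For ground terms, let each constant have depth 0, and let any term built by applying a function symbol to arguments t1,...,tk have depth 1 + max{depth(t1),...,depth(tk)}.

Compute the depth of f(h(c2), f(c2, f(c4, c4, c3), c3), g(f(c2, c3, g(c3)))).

4

depth(h(c2)) = 1 + depth(c2) = 1 + 0 = 1
depth(f(c4, c4, c3)) = 1 + max(0, 0, 0) = 1
depth(f(c2, f(c4, c4, c3), c3)) = 1 + max(0, 1, 0) = 2
depth(g(c3)) = 1 + depth(c3) = 1 + 0 = 1
depth(f(c2, c3, g(c3))) = 1 + max(0, 0, 1) = 2
depth(g(f(c2, c3, g(c3)))) = 1 + depth(f(c2, c3, g(c3))) = 1 + 2 = 3
depth(f(h(c2), f(c2, f(c4, c4, c3), c3), g(f(c2, c3, g(c3))))) = 1 + max(1, 2, 3) = 4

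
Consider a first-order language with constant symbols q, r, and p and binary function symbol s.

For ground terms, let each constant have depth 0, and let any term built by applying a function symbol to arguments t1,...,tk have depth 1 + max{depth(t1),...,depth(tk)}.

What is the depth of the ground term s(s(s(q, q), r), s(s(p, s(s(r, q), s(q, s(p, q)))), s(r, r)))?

depth(s(q, q)) = 1 + max(0, 0) = 1
depth(s(s(q, q), r)) = 1 + max(1, 0) = 2
depth(s(r, q)) = 1 + max(0, 0) = 1
depth(s(p, q)) = 1 + max(0, 0) = 1
depth(s(q, s(p, q))) = 1 + max(0, 1) = 2
depth(s(s(r, q), s(q, s(p, q)))) = 1 + max(1, 2) = 3
depth(s(p, s(s(r, q), s(q, s(p, q))))) = 1 + max(0, 3) = 4
depth(s(r, r)) = 1 + max(0, 0) = 1
depth(s(s(p, s(s(r, q), s(q, s(p, q)))), s(r, r))) = 1 + max(4, 1) = 5
depth(s(s(s(q, q), r), s(s(p, s(s(r, q), s(q, s(p, q)))), s(r, r)))) = 1 + max(2, 5) = 6

6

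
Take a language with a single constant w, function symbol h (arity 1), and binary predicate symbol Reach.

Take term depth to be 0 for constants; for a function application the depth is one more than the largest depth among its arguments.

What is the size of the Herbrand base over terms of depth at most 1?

First count ground terms of depth ≤ 1.
Count level by level. With function symbols h/1, the terms of depth ≤ k are the 1 constant together with each function applied to depth-≤(k−1) tuples, so N_k = 1 + N_{k-1}.
N_0 = 1
N_1 = 1 + 1 = 2
Explicitly: w, h(w).
So |H| = 2.
A ground atom is a predicate applied to a tuple of terms from H, so the count is the sum over predicates of |H|^arity:
  Reach: 2^2 = 4
Total ground atoms: 4.

4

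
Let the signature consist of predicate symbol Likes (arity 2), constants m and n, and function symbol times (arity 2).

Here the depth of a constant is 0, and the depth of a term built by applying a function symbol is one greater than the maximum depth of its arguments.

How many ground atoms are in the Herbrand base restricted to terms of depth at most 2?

1444

First count ground terms of depth ≤ 2.
If N_k denotes the number of depth-≤k ground terms, the 2 constants give N_0 = 2, and each function symbol of arity r contributes N_{k-1}^r new terms at level k: N_k = 2 + N_{k-1}^2.
N_0 = 2
N_1 = 2 + 2^2 = 6
N_2 = 2 + 6^2 = 38
So |H| = 38.
Ground atoms are formed by filling each argument slot of a predicate with a term from H, so an r-ary predicate gives |H|^r atoms:
  Likes: 38^2 = 1444
Total ground atoms: 1444.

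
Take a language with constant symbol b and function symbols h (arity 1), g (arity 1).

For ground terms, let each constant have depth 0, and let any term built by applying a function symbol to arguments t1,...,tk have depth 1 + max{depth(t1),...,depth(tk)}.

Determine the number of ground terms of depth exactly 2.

4

Count level by level. With function symbols h/1, g/1, the terms of depth ≤ k are the 1 constant together with each function applied to depth-≤(k−1) tuples, so N_k = 1 + N_{k-1} + N_{k-1}.
N_0 = 1
N_1 = 1 + 1 + 1 = 3
N_2 = 1 + 3 + 3 = 7
Terms of depth exactly 2: N_2 − N_1 = 7 − 3 = 4.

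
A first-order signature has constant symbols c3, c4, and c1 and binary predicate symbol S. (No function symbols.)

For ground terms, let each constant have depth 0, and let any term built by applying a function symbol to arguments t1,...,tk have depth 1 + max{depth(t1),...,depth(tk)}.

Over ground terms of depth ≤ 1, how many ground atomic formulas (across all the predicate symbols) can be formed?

First count ground terms of depth ≤ 1.
With no function symbols every ground term is a constant, so there are exactly 3 ground terms at every depth bound.
N_0 = 3
N_1 = 3
So |H| = 3.
Ground atoms are formed by filling each argument slot of a predicate with a term from H, so an r-ary predicate gives |H|^r atoms:
  S: 3^2 = 9
Total ground atoms: 9.

9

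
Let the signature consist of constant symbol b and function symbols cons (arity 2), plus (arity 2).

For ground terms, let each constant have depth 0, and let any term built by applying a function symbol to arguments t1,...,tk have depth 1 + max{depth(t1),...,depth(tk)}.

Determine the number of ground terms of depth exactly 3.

704

Count level by level. With function symbols cons/2, plus/2, the terms of depth ≤ k are the 1 constant together with each function applied to depth-≤(k−1) tuples, so N_k = 1 + N_{k-1}^2 + N_{k-1}^2.
N_0 = 1
N_1 = 1 + 1^2 + 1^2 = 3
N_2 = 1 + 3^2 + 3^2 = 19
N_3 = 1 + 19^2 + 19^2 = 723
Terms of depth exactly 3: N_3 − N_2 = 723 − 19 = 704.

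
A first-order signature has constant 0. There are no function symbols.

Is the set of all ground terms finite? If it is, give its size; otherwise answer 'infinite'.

There are no function symbols, so the only ground term is the single constant.
The Herbrand universe is {0}, finite with 1 element.

1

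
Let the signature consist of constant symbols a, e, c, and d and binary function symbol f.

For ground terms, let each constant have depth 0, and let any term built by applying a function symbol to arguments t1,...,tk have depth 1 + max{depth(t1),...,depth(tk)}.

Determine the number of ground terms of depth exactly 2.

Count level by level. With function symbols f/2, the terms of depth ≤ k are the 4 constants together with each function applied to depth-≤(k−1) tuples, so N_k = 4 + N_{k-1}^2.
N_0 = 4
N_1 = 4 + 4^2 = 20
N_2 = 4 + 20^2 = 404
Terms of depth exactly 2: N_2 − N_1 = 404 − 20 = 384.

384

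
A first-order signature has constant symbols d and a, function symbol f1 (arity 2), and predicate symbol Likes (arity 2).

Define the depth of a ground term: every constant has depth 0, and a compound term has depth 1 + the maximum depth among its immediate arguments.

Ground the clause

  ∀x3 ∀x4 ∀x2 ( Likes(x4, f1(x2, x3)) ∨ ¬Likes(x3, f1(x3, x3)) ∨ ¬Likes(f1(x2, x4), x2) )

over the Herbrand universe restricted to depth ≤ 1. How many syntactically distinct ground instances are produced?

Ground terms of depth ≤ 1:
  Write N_k for the number of ground terms of depth ≤ k. A term of depth ≤ k is either a constant or a function symbol applied to arguments of depth ≤ k−1, so N_k = 2 + N_{k-1}^2.
  N_0 = 2
  N_1 = 2 + 2^2 = 6
So there are 6 ground terms available for substitution.
The body mentions every one of the 3 quantified variables; since ground terms form a free algebra, no two substitutions collapse to the same formula.
Number of ground instances = 6^3 = 216.

216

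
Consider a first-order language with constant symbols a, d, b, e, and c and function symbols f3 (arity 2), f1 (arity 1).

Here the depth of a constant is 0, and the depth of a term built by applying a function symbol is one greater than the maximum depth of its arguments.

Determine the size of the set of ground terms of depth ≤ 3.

1601495

Let N_k count ground terms of depth at most k. Each non-constant term of depth ≤ k is some function symbol applied to depth-≤(k−1) arguments, giving N_k = 5 + N_{k-1}^2 + N_{k-1}.
N_0 = 5
N_1 = 5 + 5^2 + 5 = 35
N_2 = 5 + 35^2 + 35 = 1265
N_3 = 5 + 1265^2 + 1265 = 1601495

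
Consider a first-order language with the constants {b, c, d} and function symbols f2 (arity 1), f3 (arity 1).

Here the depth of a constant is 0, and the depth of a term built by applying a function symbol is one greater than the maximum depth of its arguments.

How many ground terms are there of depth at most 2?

If N_k denotes the number of depth-≤k ground terms, the 3 constants give N_0 = 3, and each function symbol of arity r contributes N_{k-1}^r new terms at level k: N_k = 3 + N_{k-1} + N_{k-1}.
N_0 = 3
N_1 = 3 + 3 + 3 = 9
N_2 = 3 + 9 + 9 = 21

21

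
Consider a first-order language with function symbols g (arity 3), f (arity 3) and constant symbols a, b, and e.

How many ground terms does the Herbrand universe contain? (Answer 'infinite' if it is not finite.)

The signature has at least one function symbol (g, arity 3) and at least one constant (a).
Iterating g gives infinitely many distinct ground terms: a, g(a, a, a), g(g(a, a, a), g(a, a, a), g(a, a, a)), ...
So the Herbrand universe is infinite.

infinite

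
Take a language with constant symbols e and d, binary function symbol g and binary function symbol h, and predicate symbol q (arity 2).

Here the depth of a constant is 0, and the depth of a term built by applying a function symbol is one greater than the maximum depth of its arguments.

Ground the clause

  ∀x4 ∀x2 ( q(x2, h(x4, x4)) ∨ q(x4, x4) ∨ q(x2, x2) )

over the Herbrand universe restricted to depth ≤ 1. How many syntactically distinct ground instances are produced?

Ground terms of depth ≤ 1:
  If N_k denotes the number of depth-≤k ground terms, the 2 constants give N_0 = 2, and each function symbol of arity r contributes N_{k-1}^r new terms at level k: N_k = 2 + N_{k-1}^2 + N_{k-1}^2.
  N_0 = 2
  N_1 = 2 + 2^2 + 2^2 = 10
  Explicitly: e, d, g(e, e), g(e, d), g(d, e), g(d, d), h(e, e), h(e, d), h(d, e), h(d, d).
So there are 10 ground terms available for substitution.
Each of x4, x2 ranges independently over the available ground terms, and distinct assignments produce distinct instances.
Number of ground instances = 10^2 = 100.

100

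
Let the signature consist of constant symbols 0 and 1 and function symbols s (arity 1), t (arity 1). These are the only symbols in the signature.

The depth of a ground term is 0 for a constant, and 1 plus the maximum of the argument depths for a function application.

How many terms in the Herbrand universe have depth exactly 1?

4

Write N_k for the number of ground terms of depth ≤ k. A term of depth ≤ k is either a constant or a function symbol applied to arguments of depth ≤ k−1, so N_k = 2 + N_{k-1} + N_{k-1}.
N_0 = 2
N_1 = 2 + 2 + 2 = 6
Terms of depth exactly 1: N_1 − N_0 = 6 − 2 = 4.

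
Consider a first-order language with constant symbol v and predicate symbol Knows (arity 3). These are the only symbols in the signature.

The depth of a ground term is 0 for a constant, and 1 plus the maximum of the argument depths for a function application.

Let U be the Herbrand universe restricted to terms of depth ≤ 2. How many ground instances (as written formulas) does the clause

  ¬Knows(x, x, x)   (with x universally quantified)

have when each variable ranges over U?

Ground terms of depth ≤ 2:
  With no function symbols every ground term is a constant, so there is exactly 1 ground term at every depth bound.
  N_0 = 1
  N_1 = 1
  N_2 = 1
So there is exactly 1 ground term available for substitution.
There is 1 variable to instantiate (x),  occurring in at least one literal, so different choices give different ground instances.
Number of ground instances = 1.

1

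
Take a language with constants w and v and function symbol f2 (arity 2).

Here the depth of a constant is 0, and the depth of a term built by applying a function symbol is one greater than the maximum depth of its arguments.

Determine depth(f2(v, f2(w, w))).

depth(f2(w, w)) = 1 + max(0, 0) = 1
depth(f2(v, f2(w, w))) = 1 + max(0, 1) = 2

2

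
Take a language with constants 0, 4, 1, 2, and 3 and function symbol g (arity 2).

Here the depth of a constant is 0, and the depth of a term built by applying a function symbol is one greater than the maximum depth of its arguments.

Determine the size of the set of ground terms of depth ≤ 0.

5

Write N_k for the number of ground terms of depth ≤ k. A term of depth ≤ k is either a constant or a function symbol applied to arguments of depth ≤ k−1, so N_k = 5 + N_{k-1}^2.
N_0 = 5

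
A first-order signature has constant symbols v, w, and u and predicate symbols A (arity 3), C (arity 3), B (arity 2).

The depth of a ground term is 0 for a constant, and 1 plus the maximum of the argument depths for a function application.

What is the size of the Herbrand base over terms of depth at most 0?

63

First count ground terms of depth ≤ 0.
With no function symbols every ground term is a constant, so there are exactly 3 ground terms at every depth bound.
N_0 = 3
So |H| = 3.
For each predicate symbol, the number of ground atoms is |H| raised to its arity; summing:
  A: 3^3 = 27;  C: 3^3 = 27;  B: 3^2 = 9
Total ground atoms: 27 + 27 + 9 = 63.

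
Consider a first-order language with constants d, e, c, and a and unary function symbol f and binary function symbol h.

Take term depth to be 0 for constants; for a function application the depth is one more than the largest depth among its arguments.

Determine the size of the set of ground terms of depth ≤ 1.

If N_k denotes the number of depth-≤k ground terms, the 4 constants give N_0 = 4, and each function symbol of arity r contributes N_{k-1}^r new terms at level k: N_k = 4 + N_{k-1} + N_{k-1}^2.
N_0 = 4
N_1 = 4 + 4 + 4^2 = 24

24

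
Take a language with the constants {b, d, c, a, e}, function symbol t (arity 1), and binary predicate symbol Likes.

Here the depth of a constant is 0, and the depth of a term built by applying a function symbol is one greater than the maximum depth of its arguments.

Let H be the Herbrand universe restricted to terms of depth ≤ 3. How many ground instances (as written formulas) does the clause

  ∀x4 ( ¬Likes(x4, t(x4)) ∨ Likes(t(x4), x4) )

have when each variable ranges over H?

20

Ground terms of depth ≤ 3:
  Let N_k = |{terms of depth ≤ k}|. Then N_0 = 5 and N_k = 5 + N_{k-1} for k ≥ 1 (one summand per function symbol, arity giving the exponent).
  N_0 = 5
  N_1 = 5 + 5 = 10
  N_2 = 5 + 10 = 15
  N_3 = 5 + 15 = 20
So there are 20 ground terms available for substitution.
The variable x4 ranges independently over the available ground terms, and distinct assignments produce distinct instances.
Number of ground instances = 20.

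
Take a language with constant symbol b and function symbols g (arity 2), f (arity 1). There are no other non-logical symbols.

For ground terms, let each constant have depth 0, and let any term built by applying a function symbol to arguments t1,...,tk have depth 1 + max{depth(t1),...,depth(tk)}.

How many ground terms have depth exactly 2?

If N_k denotes the number of depth-≤k ground terms, the 1 constant gives N_0 = 1, and each function symbol of arity r contributes N_{k-1}^r new terms at level k: N_k = 1 + N_{k-1}^2 + N_{k-1}.
N_0 = 1
N_1 = 1 + 1^2 + 1 = 3
N_2 = 1 + 3^2 + 3 = 13
Terms of depth exactly 2: N_2 − N_1 = 13 − 3 = 10.

10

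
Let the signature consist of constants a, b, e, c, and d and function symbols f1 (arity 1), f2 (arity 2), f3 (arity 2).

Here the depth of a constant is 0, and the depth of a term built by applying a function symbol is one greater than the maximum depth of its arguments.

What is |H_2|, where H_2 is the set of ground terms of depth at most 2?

Write N_k for the number of ground terms of depth ≤ k. A term of depth ≤ k is either a constant or a function symbol applied to arguments of depth ≤ k−1, so N_k = 5 + N_{k-1} + N_{k-1}^2 + N_{k-1}^2.
N_0 = 5
N_1 = 5 + 5 + 5^2 + 5^2 = 60
N_2 = 5 + 60 + 60^2 + 60^2 = 7265

7265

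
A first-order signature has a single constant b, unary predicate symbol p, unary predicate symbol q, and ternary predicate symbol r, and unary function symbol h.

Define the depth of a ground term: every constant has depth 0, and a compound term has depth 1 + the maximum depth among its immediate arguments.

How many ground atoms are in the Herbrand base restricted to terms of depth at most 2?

33

First count ground terms of depth ≤ 2.
Let N_k = |{terms of depth ≤ k}|. Then N_0 = 1 and N_k = 1 + N_{k-1} for k ≥ 1 (one summand per function symbol, arity giving the exponent).
N_0 = 1
N_1 = 1 + 1 = 2
N_2 = 1 + 2 = 3
So |H| = 3.
A ground atom is a predicate applied to a tuple of terms from H, so the count is the sum over predicates of |H|^arity:
  p: 3;  q: 3;  r: 3^3 = 27
Total ground atoms: 3 + 3 + 27 = 33.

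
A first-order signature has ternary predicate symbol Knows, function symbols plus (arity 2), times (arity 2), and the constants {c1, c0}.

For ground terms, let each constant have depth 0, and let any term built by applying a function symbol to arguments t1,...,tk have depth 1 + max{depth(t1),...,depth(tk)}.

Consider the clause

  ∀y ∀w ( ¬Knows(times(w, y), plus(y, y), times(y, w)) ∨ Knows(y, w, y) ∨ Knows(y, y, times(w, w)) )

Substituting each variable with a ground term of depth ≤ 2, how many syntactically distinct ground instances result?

40804

Ground terms of depth ≤ 2:
  Write N_k for the number of ground terms of depth ≤ k. A term of depth ≤ k is either a constant or a function symbol applied to arguments of depth ≤ k−1, so N_k = 2 + N_{k-1}^2 + N_{k-1}^2.
  N_0 = 2
  N_1 = 2 + 2^2 + 2^2 = 10
  N_2 = 2 + 10^2 + 10^2 = 202
So there are 202 ground terms available for substitution.
Each of y, w ranges independently over the available ground terms, and distinct assignments produce distinct instances.
Number of ground instances = 202^2 = 40804.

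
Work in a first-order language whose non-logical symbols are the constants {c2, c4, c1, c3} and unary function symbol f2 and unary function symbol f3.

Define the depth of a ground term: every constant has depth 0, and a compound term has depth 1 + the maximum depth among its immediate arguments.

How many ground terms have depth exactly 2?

Let N_k count ground terms of depth at most k. Each non-constant term of depth ≤ k is some function symbol applied to depth-≤(k−1) arguments, giving N_k = 4 + N_{k-1} + N_{k-1}.
N_0 = 4
N_1 = 4 + 4 + 4 = 12
N_2 = 4 + 12 + 12 = 28
Terms of depth exactly 2: N_2 − N_1 = 28 − 12 = 16.

16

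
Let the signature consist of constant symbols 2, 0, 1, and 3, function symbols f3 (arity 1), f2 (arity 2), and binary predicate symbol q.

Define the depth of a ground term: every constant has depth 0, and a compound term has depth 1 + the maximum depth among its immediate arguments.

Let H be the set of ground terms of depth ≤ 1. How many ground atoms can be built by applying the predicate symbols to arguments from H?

576

First count ground terms of depth ≤ 1.
Write N_k for the number of ground terms of depth ≤ k. A term of depth ≤ k is either a constant or a function symbol applied to arguments of depth ≤ k−1, so N_k = 4 + N_{k-1} + N_{k-1}^2.
N_0 = 4
N_1 = 4 + 4 + 4^2 = 24
So |H| = 24.
Ground atoms are formed by filling each argument slot of a predicate with a term from H, so an r-ary predicate gives |H|^r atoms:
  q: 24^2 = 576
Total ground atoms: 576.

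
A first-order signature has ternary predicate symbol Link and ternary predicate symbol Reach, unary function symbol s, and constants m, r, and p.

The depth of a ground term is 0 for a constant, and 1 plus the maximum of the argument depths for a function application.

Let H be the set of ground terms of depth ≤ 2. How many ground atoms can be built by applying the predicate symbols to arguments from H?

First count ground terms of depth ≤ 2.
Let N_k count ground terms of depth at most k. Each non-constant term of depth ≤ k is some function symbol applied to depth-≤(k−1) arguments, giving N_k = 3 + N_{k-1}.
N_0 = 3
N_1 = 3 + 3 = 6
N_2 = 3 + 6 = 9
So |H| = 9.
Ground atoms are formed by filling each argument slot of a predicate with a term from H, so an r-ary predicate gives |H|^r atoms:
  Link: 9^3 = 729;  Reach: 9^3 = 729
Total ground atoms: 729 + 729 = 1458.

1458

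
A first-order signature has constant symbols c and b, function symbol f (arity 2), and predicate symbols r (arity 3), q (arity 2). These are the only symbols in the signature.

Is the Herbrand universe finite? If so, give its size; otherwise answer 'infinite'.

infinite

The signature has at least one function symbol (f, arity 2) and at least one constant (c).
Iterating f gives infinitely many distinct ground terms: c, f(c, c), f(f(c, c), f(c, c)), ...
So the Herbrand universe is infinite.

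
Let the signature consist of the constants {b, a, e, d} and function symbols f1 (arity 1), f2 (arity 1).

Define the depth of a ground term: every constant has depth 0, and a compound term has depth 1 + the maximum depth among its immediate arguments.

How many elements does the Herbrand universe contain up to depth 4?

124

Let N_k count ground terms of depth at most k. Each non-constant term of depth ≤ k is some function symbol applied to depth-≤(k−1) arguments, giving N_k = 4 + N_{k-1} + N_{k-1}.
N_0 = 4
N_1 = 4 + 4 + 4 = 12
N_2 = 4 + 12 + 12 = 28
N_3 = 4 + 28 + 28 = 60
N_4 = 4 + 60 + 60 = 124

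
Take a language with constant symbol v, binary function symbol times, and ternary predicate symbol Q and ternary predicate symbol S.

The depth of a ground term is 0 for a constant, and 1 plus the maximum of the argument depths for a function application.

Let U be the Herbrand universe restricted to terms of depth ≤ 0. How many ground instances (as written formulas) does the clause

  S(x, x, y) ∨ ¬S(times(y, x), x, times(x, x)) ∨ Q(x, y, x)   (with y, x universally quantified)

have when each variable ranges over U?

Ground terms of depth ≤ 0:
  Let N_k = |{terms of depth ≤ k}|. Then N_0 = 1 and N_k = 1 + N_{k-1}^2 for k ≥ 1 (one summand per function symbol, arity giving the exponent).
  N_0 = 1
  Explicitly: v.
So there is exactly 1 ground term available for substitution.
The clause has 2 distinct variables (y, x), each appearing in the body. In the free term algebra distinct substitutions yield syntactically distinct ground instances.
Number of ground instances = 1^2 = 1.

1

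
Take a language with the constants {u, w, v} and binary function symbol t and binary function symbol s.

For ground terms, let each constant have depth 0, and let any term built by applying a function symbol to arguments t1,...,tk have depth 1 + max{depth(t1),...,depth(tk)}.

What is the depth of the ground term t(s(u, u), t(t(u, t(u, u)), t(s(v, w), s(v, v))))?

depth(s(u, u)) = 1 + max(0, 0) = 1
depth(t(u, u)) = 1 + max(0, 0) = 1
depth(t(u, t(u, u))) = 1 + max(0, 1) = 2
depth(s(v, w)) = 1 + max(0, 0) = 1
depth(s(v, v)) = 1 + max(0, 0) = 1
depth(t(s(v, w), s(v, v))) = 1 + max(1, 1) = 2
depth(t(t(u, t(u, u)), t(s(v, w), s(v, v)))) = 1 + max(2, 2) = 3
depth(t(s(u, u), t(t(u, t(u, u)), t(s(v, w), s(v, v))))) = 1 + max(1, 3) = 4

4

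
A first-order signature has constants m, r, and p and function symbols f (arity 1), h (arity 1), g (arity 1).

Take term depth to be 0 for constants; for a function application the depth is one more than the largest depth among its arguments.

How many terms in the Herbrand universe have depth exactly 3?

Write N_k for the number of ground terms of depth ≤ k. A term of depth ≤ k is either a constant or a function symbol applied to arguments of depth ≤ k−1, so N_k = 3 + N_{k-1} + N_{k-1} + N_{k-1}.
N_0 = 3
N_1 = 3 + 3 + 3 + 3 = 12
N_2 = 3 + 12 + 12 + 12 = 39
N_3 = 3 + 39 + 39 + 39 = 120
Terms of depth exactly 3: N_3 − N_2 = 120 − 39 = 81.

81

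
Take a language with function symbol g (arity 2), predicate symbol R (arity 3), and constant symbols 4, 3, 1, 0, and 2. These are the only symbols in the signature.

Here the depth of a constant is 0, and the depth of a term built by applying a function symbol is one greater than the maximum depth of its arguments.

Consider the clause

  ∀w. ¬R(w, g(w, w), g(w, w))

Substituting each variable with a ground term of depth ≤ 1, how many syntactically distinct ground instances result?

Ground terms of depth ≤ 1:
  Let N_k = |{terms of depth ≤ k}|. Then N_0 = 5 and N_k = 5 + N_{k-1}^2 for k ≥ 1 (one summand per function symbol, arity giving the exponent).
  N_0 = 5
  N_1 = 5 + 5^2 = 30
So there are 30 ground terms available for substitution.
The clause has 1 distinct variable (w), which appears in the body. In the free term algebra distinct substitutions yield syntactically distinct ground instances.
Number of ground instances = 30.

30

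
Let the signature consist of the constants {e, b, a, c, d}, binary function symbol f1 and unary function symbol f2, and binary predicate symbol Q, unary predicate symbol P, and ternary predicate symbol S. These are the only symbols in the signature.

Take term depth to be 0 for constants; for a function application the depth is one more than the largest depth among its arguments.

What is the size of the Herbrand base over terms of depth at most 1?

First count ground terms of depth ≤ 1.
Let N_k count ground terms of depth at most k. Each non-constant term of depth ≤ k is some function symbol applied to depth-≤(k−1) arguments, giving N_k = 5 + N_{k-1}^2 + N_{k-1}.
N_0 = 5
N_1 = 5 + 5^2 + 5 = 35
So |H| = 35.
Ground atoms are formed by filling each argument slot of a predicate with a term from H, so an r-ary predicate gives |H|^r atoms:
  Q: 35^2 = 1225;  P: 35;  S: 35^3 = 42875
Total ground atoms: 1225 + 35 + 42875 = 44135.

44135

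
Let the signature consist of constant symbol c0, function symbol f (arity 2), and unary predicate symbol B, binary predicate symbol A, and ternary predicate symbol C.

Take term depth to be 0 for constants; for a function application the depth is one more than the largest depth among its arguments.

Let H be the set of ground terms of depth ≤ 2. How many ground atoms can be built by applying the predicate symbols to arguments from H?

First count ground terms of depth ≤ 2.
If N_k denotes the number of depth-≤k ground terms, the 1 constant gives N_0 = 1, and each function symbol of arity r contributes N_{k-1}^r new terms at level k: N_k = 1 + N_{k-1}^2.
N_0 = 1
N_1 = 1 + 1^2 = 2
N_2 = 1 + 2^2 = 5
Explicitly: c0, f(c0, c0), f(c0, f(c0, c0)), f(f(c0, c0), c0), f(f(c0, c0), f(c0, c0)).
So |H| = 5.
For each predicate symbol, the number of ground atoms is |H| raised to its arity; summing:
  B: 5;  A: 5^2 = 25;  C: 5^3 = 125
Total ground atoms: 5 + 25 + 125 = 155.

155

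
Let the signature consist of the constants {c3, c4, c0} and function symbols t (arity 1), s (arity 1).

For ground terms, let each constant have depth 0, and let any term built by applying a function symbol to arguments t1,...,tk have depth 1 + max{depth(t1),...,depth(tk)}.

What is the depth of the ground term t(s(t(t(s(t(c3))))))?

6

depth(t(c3)) = 1 + depth(c3) = 1 + 0 = 1
depth(s(t(c3))) = 1 + depth(t(c3)) = 1 + 1 = 2
depth(t(s(t(c3)))) = 1 + depth(s(t(c3))) = 1 + 2 = 3
depth(t(t(s(t(c3))))) = 1 + depth(t(s(t(c3)))) = 1 + 3 = 4
depth(s(t(t(s(t(c3)))))) = 1 + depth(t(t(s(t(c3))))) = 1 + 4 = 5
depth(t(s(t(t(s(t(c3))))))) = 1 + depth(s(t(t(s(t(c3)))))) = 1 + 5 = 6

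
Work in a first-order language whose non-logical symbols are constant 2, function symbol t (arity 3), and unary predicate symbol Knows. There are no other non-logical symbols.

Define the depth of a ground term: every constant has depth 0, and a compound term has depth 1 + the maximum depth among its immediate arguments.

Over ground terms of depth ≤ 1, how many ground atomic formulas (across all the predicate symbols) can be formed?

First count ground terms of depth ≤ 1.
If N_k denotes the number of depth-≤k ground terms, the 1 constant gives N_0 = 1, and each function symbol of arity r contributes N_{k-1}^r new terms at level k: N_k = 1 + N_{k-1}^3.
N_0 = 1
N_1 = 1 + 1^3 = 2
So |H| = 2.
Ground atoms are formed by filling each argument slot of a predicate with a term from H, so an r-ary predicate gives |H|^r atoms:
  Knows: 2
Total ground atoms: 2.

2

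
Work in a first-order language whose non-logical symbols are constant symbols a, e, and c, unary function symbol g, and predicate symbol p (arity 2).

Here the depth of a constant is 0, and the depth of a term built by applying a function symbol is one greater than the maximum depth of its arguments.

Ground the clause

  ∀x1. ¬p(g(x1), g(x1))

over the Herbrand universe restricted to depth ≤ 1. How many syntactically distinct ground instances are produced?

Ground terms of depth ≤ 1:
  Write N_k for the number of ground terms of depth ≤ k. A term of depth ≤ k is either a constant or a function symbol applied to arguments of depth ≤ k−1, so N_k = 3 + N_{k-1}.
  N_0 = 3
  N_1 = 3 + 3 = 6
  Explicitly: a, e, c, g(a), g(e), g(c).
So there are 6 ground terms available for substitution.
The body mentions the single quantified variable x1; since ground terms form a free algebra, no two substitutions collapse to the same formula.
Number of ground instances = 6.

6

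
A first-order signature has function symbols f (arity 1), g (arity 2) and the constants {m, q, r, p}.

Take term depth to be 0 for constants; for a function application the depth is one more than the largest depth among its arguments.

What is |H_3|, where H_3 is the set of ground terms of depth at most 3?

365424

If N_k denotes the number of depth-≤k ground terms, the 4 constants give N_0 = 4, and each function symbol of arity r contributes N_{k-1}^r new terms at level k: N_k = 4 + N_{k-1} + N_{k-1}^2.
N_0 = 4
N_1 = 4 + 4 + 4^2 = 24
N_2 = 4 + 24 + 24^2 = 604
N_3 = 4 + 604 + 604^2 = 365424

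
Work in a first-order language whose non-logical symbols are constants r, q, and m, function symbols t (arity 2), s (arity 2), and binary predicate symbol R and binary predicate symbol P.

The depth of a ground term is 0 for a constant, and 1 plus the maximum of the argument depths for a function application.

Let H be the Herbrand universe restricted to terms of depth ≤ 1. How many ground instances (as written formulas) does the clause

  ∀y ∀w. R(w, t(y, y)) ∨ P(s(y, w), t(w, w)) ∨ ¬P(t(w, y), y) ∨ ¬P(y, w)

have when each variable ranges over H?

441

Ground terms of depth ≤ 1:
  Let N_k count ground terms of depth at most k. Each non-constant term of depth ≤ k is some function symbol applied to depth-≤(k−1) arguments, giving N_k = 3 + N_{k-1}^2 + N_{k-1}^2.
  N_0 = 3
  N_1 = 3 + 3^2 + 3^2 = 21
So there are 21 ground terms available for substitution.
There are 2 variables to instantiate (y, w), each occurring in at least one literal, so different choices give different ground instances.
Number of ground instances = 21^2 = 441.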